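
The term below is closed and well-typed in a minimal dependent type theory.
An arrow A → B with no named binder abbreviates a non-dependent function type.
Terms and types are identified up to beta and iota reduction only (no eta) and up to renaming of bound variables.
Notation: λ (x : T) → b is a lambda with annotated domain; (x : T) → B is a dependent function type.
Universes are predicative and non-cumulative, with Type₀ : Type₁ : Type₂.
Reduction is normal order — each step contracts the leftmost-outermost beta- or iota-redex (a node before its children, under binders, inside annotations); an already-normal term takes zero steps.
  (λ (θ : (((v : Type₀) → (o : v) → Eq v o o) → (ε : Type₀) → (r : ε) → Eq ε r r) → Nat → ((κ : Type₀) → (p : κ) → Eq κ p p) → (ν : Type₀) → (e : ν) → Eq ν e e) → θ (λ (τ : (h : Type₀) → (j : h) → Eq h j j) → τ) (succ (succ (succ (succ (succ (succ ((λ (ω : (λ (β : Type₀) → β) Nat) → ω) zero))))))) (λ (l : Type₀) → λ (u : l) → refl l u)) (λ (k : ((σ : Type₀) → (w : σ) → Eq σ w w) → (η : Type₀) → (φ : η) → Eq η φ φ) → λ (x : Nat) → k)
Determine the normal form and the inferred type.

resulting normal form:
  λ (θ : Type₀) → λ (v : θ) → refl θ v
type:
  (θ : Type₀) → (v : θ) → Eq θ v v
observation: reduction starts at a beta-redex, and 4 normal-order steps reach the normal form.


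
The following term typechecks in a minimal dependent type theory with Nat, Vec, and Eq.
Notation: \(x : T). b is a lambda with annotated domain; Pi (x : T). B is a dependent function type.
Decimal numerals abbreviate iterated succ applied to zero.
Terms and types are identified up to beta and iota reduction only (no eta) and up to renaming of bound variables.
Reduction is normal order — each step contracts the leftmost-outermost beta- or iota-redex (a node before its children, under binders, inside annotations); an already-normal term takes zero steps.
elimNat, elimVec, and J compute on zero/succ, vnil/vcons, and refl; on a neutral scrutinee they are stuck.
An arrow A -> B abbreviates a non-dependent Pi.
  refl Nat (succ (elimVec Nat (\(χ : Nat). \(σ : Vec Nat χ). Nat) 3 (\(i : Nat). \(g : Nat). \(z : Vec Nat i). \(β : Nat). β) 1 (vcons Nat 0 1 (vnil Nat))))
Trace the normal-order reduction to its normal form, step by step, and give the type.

normal-order reduction sequence:
  refl Nat (succ (elimVec Nat (\(χ : Nat). \(σ : Vec Nat χ). Nat) 3 (\(i : Nat). \(g : Nat). \(z : Vec Nat i). \(β : Nat). β) 1 (vcons Nat 0 1 (vnil Nat))))
  ~> refl Nat (succ ((\(χ : Nat). \(σ : Nat). \(i : Vec Nat χ). \(g : Nat). g) 0 1 (vnil Nat) (elimVec Nat (\(z : Nat). \(β : Vec Nat z). Nat) 3 (\(s : Nat). \(j : Nat). \(e : Vec Nat s). \(α : Nat). α) 0 (vnil Nat))))
  ~> refl Nat (succ ((\(χ : Nat). \(σ : Vec Nat 0). \(i : Nat). i) 1 (vnil Nat) (elimVec Nat (\(g : Nat). \(z : Vec Nat g). Nat) 3 (\(β : Nat). \(s : Nat). \(j : Vec Nat β). \(e : Nat). e) 0 (vnil Nat))))
  ~> refl Nat (succ ((\(χ : Vec Nat 0). \(σ : Nat). σ) (vnil Nat) (elimVec Nat (\(i : Nat). \(g : Vec Nat i). Nat) 3 (\(z : Nat). \(β : Nat). \(s : Vec Nat z). \(j : Nat). j) 0 (vnil Nat))))
  ~> refl Nat (succ ((\(χ : Nat). χ) (elimVec Nat (\(σ : Nat). \(i : Vec Nat σ). Nat) 3 (\(g : Nat). \(z : Nat). \(β : Vec Nat g). \(s : Nat). s) 0 (vnil Nat))))
  ~> refl Nat (succ (elimVec Nat (\(χ : Nat). \(σ : Vec Nat χ). Nat) 3 (\(i : Nat). \(g : Nat). \(z : Vec Nat i). \(β : Nat). β) 0 (vnil Nat)))
  ~> refl Nat 4
inferred type:
  Eq Nat 4 4


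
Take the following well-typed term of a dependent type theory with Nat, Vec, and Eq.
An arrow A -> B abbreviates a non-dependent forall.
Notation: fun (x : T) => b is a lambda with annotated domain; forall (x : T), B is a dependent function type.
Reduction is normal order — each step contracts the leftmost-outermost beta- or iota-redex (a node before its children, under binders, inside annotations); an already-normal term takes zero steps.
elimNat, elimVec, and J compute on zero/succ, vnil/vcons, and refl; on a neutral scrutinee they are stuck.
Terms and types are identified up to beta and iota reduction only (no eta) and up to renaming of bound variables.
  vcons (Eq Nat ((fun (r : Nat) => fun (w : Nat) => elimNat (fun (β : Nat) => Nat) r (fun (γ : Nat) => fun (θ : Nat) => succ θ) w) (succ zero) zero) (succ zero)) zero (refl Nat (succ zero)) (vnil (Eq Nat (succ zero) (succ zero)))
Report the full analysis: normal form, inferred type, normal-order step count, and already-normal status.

normal form:
  vcons (Eq Nat (succ zero) (succ zero)) zero (refl Nat (succ zero)) (vnil (Eq Nat (succ zero) (succ zero)))
inferred type:
  Vec (Eq Nat (succ zero) (succ zero)) (succ zero)
steps to reach normal form (normal order): 3
term was already normal: no
first contracted redex: a beta-redex


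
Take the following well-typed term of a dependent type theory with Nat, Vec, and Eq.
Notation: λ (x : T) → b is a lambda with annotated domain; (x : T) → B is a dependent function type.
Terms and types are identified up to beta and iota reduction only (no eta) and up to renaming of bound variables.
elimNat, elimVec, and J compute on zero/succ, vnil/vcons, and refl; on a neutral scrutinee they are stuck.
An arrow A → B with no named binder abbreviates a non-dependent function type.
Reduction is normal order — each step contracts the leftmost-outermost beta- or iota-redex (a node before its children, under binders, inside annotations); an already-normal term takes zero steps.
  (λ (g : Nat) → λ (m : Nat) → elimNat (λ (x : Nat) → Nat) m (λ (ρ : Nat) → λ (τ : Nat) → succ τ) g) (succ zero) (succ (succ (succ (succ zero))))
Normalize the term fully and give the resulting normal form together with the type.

normal form:
  succ (succ (succ (succ (succ zero))))
inferred type:
  Nat


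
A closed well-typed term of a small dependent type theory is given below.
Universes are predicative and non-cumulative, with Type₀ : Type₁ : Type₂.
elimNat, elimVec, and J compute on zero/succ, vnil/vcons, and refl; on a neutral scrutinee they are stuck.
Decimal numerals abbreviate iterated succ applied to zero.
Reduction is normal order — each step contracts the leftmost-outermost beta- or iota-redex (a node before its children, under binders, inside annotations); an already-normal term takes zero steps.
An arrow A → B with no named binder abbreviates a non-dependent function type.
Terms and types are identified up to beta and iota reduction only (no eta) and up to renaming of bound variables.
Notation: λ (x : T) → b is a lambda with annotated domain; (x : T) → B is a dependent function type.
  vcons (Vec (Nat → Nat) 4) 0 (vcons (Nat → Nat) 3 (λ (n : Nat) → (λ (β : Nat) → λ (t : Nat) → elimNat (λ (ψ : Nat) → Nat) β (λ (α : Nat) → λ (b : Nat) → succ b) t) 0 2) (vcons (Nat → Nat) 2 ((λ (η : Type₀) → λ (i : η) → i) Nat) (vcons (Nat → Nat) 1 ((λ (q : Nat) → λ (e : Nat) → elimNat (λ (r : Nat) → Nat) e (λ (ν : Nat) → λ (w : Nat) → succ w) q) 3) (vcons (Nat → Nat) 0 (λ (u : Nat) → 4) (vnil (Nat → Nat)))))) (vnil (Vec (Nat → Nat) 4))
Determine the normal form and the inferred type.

resulting normal form:
  vcons (Vec (Nat → Nat) 4) 0 (vcons (Nat → Nat) 3 (λ (n : Nat) → 2) (vcons (Nat → Nat) 2 (λ (β : Nat) → β) (vcons (Nat → Nat) 1 (λ (t : Nat) → succ (succ (succ t))) (vcons (Nat → Nat) 0 (λ (ψ : Nat) → 4) (vnil (Nat → Nat)))))) (vnil (Vec (Nat → Nat) 4))
type:
  Vec (Vec (Nat → Nat) 4) 1
observation: the first redex contracted is a beta-redex; the normal form is reached in 21 normal-order steps.


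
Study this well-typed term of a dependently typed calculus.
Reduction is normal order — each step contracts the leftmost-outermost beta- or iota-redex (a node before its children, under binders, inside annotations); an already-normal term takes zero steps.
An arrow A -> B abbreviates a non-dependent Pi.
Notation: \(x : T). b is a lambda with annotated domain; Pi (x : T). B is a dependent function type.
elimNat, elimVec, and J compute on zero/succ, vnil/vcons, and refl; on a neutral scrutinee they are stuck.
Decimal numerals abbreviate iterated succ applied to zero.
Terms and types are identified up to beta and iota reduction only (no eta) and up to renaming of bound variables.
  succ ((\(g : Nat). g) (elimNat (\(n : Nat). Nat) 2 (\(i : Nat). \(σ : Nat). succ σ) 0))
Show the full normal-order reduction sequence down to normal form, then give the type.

normal-order reduction sequence:
  succ ((\(g : Nat). g) (elimNat (\(n : Nat). Nat) 2 (\(i : Nat). \(σ : Nat). succ σ) 0))
  ~> succ (elimNat (\(g : Nat). Nat) 2 (\(n : Nat). \(i : Nat). succ i) 0)
  ~> 3
the term's type:
  Nat


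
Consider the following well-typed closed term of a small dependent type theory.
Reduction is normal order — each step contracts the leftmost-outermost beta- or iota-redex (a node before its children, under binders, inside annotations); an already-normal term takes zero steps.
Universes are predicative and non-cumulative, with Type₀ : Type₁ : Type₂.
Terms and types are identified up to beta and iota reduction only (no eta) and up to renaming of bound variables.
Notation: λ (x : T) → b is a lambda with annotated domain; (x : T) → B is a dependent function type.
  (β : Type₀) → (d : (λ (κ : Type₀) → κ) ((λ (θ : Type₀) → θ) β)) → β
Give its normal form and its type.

normal form:
  (β : Type₀) → (d : β) → β
the term's type:
  Type₁


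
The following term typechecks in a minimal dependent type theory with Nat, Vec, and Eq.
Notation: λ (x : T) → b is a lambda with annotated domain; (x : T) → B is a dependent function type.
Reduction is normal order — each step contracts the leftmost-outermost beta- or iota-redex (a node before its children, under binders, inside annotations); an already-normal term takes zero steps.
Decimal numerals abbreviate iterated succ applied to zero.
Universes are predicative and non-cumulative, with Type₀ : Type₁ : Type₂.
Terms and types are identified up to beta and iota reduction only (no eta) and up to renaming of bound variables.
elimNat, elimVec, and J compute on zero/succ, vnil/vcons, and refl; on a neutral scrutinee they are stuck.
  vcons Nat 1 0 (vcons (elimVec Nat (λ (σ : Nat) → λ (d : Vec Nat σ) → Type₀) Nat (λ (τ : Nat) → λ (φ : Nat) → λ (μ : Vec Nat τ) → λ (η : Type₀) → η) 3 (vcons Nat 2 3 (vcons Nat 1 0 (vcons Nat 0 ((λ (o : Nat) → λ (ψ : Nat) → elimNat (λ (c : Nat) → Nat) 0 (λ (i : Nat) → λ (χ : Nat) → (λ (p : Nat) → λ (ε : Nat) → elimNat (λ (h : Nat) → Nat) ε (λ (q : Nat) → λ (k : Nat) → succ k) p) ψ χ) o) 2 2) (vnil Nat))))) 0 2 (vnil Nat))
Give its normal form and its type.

normal form:
  vcons Nat 1 0 (vcons Nat 0 2 (vnil Nat))
the term's type:
  Vec Nat 2


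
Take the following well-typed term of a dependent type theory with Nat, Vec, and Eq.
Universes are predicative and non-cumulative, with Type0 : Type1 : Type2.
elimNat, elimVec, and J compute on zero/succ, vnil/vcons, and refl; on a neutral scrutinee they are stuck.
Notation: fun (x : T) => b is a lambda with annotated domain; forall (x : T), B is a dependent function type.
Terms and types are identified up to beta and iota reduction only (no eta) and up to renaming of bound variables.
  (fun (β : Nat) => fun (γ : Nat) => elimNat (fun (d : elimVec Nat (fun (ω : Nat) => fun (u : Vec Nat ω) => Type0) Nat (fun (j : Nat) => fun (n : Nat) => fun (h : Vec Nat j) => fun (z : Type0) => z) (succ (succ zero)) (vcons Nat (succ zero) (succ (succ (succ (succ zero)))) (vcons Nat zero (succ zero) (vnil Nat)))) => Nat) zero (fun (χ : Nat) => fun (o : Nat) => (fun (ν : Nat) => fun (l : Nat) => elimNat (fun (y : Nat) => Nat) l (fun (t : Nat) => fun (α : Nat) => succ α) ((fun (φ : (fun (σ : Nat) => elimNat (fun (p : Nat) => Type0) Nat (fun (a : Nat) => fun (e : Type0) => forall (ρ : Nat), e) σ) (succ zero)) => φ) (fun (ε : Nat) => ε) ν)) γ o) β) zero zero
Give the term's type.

inferred type:
  Nat


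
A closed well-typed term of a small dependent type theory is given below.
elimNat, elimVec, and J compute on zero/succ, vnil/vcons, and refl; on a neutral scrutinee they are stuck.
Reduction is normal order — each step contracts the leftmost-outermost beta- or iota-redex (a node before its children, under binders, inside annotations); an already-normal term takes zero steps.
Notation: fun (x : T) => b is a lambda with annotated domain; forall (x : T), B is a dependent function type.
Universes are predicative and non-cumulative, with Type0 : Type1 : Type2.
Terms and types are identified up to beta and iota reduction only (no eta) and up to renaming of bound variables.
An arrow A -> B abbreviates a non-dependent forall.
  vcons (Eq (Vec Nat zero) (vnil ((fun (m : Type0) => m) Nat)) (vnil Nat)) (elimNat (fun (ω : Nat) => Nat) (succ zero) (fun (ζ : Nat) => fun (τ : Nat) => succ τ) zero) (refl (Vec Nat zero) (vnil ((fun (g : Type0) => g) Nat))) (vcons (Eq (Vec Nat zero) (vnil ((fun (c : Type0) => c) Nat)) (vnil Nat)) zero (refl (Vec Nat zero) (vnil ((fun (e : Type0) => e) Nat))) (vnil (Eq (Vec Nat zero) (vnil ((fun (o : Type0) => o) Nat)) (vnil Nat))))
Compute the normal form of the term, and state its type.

resulting normal form:
  vcons (Eq (Vec Nat zero) (vnil Nat) (vnil Nat)) (succ zero) (refl (Vec Nat zero) (vnil Nat)) (vcons (Eq (Vec Nat zero) (vnil Nat) (vnil Nat)) zero (refl (Vec Nat zero) (vnil Nat)) (vnil (Eq (Vec Nat zero) (vnil Nat) (vnil Nat))))
type:
  Vec (Eq (Vec Nat zero) (vnil Nat) (vnil Nat)) (succ (succ zero))


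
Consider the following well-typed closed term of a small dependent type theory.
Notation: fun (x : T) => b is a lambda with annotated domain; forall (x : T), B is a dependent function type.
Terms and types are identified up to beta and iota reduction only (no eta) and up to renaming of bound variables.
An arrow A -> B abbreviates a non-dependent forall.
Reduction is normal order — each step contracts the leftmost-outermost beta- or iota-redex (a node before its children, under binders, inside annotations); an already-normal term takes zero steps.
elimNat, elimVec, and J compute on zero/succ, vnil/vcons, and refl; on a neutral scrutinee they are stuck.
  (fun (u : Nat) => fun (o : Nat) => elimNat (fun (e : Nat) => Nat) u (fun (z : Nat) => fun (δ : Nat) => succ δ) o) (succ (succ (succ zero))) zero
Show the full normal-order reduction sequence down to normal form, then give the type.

normal-order reduction sequence:
  (fun (u : Nat) => fun (o : Nat) => elimNat (fun (e : Nat) => Nat) u (fun (z : Nat) => fun (δ : Nat) => succ δ) o) (succ (succ (succ zero))) zero
  ~> (fun (u : Nat) => elimNat (fun (o : Nat) => Nat) (succ (succ (succ zero))) (fun (e : Nat) => fun (z : Nat) => succ z) u) zero
  ~> elimNat (fun (u : Nat) => Nat) (succ (succ (succ zero))) (fun (o : Nat) => fun (e : Nat) => succ e) zero
  ~> succ (succ (succ zero))
type:
  Nat


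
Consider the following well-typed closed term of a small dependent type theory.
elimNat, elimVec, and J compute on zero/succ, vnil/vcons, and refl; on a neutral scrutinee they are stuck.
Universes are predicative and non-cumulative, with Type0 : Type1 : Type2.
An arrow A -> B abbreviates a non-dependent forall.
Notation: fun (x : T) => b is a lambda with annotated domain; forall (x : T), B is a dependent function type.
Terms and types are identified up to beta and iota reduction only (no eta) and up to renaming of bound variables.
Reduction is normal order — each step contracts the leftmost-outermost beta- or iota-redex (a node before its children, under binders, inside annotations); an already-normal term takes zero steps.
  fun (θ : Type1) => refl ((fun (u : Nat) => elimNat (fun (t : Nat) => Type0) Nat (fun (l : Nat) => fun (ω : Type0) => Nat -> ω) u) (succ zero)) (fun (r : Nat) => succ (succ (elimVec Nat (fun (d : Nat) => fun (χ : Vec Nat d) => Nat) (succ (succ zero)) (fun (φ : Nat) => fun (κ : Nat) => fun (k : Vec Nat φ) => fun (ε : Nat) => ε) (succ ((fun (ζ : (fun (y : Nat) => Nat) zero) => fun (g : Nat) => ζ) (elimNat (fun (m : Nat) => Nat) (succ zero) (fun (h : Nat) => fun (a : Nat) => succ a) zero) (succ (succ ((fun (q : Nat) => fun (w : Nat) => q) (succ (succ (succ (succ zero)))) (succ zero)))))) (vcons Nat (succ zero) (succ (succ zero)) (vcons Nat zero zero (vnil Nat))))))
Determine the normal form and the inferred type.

normal form:
  fun (θ : Type1) => refl (Nat -> Nat) (fun (u : Nat) => succ (succ (succ (succ zero))))
inferred type:
  Type1 -> Eq (Nat -> Nat) (fun (θ : Nat) => succ (succ (succ (succ zero)))) (fun (u : Nat) => succ (succ (succ (succ zero))))
observation: 16 normal-order steps separate the term from its normal form.


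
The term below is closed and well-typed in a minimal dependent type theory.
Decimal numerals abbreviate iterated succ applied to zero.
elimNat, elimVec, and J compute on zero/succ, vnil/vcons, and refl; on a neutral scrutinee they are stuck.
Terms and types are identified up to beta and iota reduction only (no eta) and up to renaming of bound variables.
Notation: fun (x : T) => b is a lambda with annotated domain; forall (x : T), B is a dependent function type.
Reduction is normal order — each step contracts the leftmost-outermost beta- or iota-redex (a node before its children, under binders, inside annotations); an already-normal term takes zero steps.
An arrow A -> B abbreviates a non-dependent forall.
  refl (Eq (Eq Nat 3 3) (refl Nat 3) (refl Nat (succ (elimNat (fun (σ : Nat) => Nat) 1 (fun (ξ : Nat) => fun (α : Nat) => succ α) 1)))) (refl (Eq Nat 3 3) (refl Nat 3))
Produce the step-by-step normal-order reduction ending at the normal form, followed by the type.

normal-order reduction:
  refl (Eq (Eq Nat 3 3) (refl Nat 3) (refl Nat (succ (elimNat (fun (σ : Nat) => Nat) 1 (fun (ξ : Nat) => fun (α : Nat) => succ α) 1)))) (refl (Eq Nat 3 3) (refl Nat 3))
  ~> refl (Eq (Eq Nat 3 3) (refl Nat 3) (refl Nat (succ ((fun (σ : Nat) => fun (ξ : Nat) => succ ξ) 0 (elimNat (fun (α : Nat) => Nat) 1 (fun (s : Nat) => fun (o : Nat) => succ o) 0))))) (refl (Eq Nat 3 3) (refl Nat 3))
  ~> refl (Eq (Eq Nat 3 3) (refl Nat 3) (refl Nat (succ ((fun (σ : Nat) => succ σ) (elimNat (fun (ξ : Nat) => Nat) 1 (fun (α : Nat) => fun (s : Nat) => succ s) 0))))) (refl (Eq Nat 3 3) (refl Nat 3))
  ~> refl (Eq (Eq Nat 3 3) (refl Nat 3) (refl Nat (succ (succ (elimNat (fun (σ : Nat) => Nat) 1 (fun (ξ : Nat) => fun (α : Nat) => succ α) 0))))) (refl (Eq Nat 3 3) (refl Nat 3))
  ~> refl (Eq (Eq Nat 3 3) (refl Nat 3) (refl Nat 3)) (refl (Eq Nat 3 3) (refl Nat 3))
the term's type:
  Eq (Eq (Eq Nat 3 3) (refl Nat 3) (refl Nat 3)) (refl (Eq Nat 3 3) (refl Nat 3)) (refl (Eq Nat 3 3) (refl Nat 3))


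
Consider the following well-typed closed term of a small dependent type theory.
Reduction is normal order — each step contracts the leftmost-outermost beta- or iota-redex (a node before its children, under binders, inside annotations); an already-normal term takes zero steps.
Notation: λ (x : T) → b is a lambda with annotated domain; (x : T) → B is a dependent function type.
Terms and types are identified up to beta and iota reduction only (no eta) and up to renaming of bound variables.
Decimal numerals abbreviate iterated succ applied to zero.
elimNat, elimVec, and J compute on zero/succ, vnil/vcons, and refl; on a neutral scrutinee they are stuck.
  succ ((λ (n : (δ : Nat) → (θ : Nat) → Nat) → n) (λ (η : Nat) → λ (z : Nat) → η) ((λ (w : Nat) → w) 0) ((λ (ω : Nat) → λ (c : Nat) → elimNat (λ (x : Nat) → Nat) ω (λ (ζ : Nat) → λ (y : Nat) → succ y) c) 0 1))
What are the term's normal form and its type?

normal form:
  1
type:
  Nat


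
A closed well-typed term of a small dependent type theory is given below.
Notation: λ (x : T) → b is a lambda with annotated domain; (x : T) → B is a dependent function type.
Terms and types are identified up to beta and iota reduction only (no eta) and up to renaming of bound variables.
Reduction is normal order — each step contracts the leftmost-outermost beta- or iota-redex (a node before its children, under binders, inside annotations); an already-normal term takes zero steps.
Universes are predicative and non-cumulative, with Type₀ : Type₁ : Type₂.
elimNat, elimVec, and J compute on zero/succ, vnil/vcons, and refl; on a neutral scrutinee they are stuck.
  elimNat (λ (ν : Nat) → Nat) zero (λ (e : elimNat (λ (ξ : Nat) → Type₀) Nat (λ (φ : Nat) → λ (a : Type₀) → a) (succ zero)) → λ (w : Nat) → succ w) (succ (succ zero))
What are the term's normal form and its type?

resulting normal form:
  succ (succ zero)
inferred type:
  Nat


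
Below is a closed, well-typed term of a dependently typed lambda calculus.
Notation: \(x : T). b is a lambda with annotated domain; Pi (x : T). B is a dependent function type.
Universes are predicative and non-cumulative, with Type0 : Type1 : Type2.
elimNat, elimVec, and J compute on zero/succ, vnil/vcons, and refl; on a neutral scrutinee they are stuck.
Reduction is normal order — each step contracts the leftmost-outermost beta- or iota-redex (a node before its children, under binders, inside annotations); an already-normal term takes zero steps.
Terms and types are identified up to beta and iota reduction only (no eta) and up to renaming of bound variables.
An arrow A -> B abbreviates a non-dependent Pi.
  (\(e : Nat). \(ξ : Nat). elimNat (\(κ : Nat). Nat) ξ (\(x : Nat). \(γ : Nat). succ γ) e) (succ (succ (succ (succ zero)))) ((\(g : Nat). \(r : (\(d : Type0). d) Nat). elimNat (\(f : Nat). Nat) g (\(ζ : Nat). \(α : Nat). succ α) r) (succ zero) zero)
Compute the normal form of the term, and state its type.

reduced normal form:
  succ (succ (succ (succ (succ zero))))
the term's type:
  Nat


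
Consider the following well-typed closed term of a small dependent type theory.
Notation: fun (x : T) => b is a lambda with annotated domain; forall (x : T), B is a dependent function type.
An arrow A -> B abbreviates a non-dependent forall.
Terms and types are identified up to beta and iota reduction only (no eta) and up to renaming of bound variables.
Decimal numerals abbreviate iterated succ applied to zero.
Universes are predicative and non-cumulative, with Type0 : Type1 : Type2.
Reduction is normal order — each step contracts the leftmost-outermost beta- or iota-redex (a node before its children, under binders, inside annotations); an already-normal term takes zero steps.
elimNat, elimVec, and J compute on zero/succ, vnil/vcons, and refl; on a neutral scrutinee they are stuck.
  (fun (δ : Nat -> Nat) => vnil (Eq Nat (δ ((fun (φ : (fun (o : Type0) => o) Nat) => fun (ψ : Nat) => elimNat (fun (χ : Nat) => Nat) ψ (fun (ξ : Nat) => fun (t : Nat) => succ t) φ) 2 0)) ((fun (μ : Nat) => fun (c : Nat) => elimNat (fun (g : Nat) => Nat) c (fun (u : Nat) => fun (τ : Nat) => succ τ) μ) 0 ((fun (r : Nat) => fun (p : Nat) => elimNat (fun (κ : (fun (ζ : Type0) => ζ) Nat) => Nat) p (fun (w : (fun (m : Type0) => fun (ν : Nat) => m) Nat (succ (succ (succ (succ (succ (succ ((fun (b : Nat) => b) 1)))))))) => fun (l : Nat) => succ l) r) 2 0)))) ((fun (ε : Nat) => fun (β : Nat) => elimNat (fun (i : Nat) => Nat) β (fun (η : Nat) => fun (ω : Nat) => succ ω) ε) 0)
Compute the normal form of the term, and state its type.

resulting normal form:
  vnil (Eq Nat 2 2)
type:
  Vec (Eq Nat 2 2) 0
observation: reduction starts at a beta-redex, and 25 normal-order steps reach the normal form.


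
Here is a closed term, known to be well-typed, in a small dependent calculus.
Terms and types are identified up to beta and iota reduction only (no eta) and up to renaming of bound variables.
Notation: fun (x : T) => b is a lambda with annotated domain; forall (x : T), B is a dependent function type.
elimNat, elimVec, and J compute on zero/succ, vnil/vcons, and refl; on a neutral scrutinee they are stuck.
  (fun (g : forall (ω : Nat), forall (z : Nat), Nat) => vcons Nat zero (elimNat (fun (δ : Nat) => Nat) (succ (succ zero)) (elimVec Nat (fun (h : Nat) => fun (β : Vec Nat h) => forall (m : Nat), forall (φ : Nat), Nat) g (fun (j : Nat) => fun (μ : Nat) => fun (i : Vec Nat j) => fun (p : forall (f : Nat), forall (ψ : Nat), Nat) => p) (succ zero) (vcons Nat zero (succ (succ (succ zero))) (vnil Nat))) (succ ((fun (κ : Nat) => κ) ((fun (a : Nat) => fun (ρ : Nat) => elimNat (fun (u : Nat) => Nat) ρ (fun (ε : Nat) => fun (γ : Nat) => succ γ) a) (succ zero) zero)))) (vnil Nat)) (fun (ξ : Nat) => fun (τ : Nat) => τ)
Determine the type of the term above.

type:
  Vec Nat (succ zero)


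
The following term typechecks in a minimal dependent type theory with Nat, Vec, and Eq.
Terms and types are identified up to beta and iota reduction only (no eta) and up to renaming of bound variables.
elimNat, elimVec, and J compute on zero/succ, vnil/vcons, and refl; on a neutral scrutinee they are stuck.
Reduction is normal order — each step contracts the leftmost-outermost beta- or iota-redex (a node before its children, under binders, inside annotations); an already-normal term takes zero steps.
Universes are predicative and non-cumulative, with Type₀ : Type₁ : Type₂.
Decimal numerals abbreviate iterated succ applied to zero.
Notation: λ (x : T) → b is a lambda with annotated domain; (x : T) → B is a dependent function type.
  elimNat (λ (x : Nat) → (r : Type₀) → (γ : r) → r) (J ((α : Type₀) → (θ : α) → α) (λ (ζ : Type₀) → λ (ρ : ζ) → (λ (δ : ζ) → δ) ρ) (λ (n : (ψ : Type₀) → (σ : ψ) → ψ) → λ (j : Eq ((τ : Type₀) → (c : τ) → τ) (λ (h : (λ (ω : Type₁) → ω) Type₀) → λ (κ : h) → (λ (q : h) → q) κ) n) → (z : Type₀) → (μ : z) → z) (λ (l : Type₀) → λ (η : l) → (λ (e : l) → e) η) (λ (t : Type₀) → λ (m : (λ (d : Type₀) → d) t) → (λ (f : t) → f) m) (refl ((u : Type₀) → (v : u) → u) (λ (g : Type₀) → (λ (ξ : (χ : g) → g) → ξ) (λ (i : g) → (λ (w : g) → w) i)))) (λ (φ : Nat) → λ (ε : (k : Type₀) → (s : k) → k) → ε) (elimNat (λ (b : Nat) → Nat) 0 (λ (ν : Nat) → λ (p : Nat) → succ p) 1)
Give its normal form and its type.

normal form:
  λ (x : Type₀) → λ (r : x) → r
type:
  (x : Type₀) → (r : x) → x


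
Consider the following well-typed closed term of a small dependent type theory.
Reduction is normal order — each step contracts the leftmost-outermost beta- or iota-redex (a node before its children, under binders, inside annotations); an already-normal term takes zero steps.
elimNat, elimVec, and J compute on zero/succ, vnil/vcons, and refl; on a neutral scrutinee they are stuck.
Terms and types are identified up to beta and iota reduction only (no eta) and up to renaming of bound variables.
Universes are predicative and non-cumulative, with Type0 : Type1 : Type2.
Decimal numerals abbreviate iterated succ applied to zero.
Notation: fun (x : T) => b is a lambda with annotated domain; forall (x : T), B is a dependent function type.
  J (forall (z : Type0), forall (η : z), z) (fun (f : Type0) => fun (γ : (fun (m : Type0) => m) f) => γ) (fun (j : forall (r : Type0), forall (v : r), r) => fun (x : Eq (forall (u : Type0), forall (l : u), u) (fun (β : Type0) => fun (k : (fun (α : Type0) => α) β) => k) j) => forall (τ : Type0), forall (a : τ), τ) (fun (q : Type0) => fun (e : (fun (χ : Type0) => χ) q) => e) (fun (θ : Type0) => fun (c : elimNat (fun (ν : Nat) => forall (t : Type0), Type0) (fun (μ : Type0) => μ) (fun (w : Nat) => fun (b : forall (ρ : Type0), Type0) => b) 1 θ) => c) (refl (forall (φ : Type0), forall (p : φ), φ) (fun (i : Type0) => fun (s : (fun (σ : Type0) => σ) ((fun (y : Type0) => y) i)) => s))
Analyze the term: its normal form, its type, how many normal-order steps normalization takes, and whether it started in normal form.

reduced normal form:
  fun (z : Type0) => fun (η : z) => η
inferred type:
  forall (z : Type0), forall (η : z), z
normal-order step count: 2
already normal: no
first contracted redex: a J iota-redex


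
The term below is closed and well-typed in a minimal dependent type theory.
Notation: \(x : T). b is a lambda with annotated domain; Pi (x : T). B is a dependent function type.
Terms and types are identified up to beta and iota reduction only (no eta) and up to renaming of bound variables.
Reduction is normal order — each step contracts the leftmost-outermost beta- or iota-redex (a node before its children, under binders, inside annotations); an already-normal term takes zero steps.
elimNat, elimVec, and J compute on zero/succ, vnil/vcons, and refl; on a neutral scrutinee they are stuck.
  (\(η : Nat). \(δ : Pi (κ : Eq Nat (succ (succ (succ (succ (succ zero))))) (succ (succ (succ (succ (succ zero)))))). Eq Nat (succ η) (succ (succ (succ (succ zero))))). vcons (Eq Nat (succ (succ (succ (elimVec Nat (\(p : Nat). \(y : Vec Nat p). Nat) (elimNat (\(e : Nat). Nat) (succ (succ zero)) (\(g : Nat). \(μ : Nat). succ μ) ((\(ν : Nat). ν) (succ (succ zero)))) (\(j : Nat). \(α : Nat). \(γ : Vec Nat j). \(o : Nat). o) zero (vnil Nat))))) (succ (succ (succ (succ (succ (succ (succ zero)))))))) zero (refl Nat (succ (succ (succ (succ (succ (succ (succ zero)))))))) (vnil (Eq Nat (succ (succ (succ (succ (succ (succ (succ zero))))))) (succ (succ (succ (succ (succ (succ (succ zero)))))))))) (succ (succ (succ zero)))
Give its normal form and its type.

reduced normal form:
  \(η : Pi (δ : Eq Nat (succ (succ (succ (succ (succ zero))))) (succ (succ (succ (succ (succ zero)))))). Eq Nat (succ (succ (succ (succ zero)))) (succ (succ (succ (succ zero))))). vcons (Eq Nat (succ (succ (succ (succ (succ (succ (succ zero))))))) (succ (succ (succ (succ (succ (succ (succ zero)))))))) zero (refl Nat (succ (succ (succ (succ (succ (succ (succ zero)))))))) (vnil (Eq Nat (succ (succ (succ (succ (succ (succ (succ zero))))))) (succ (succ (succ (succ (succ (succ (succ zero)))))))))
the term's type:
  Pi (η : Pi (δ : Eq Nat (succ (succ (succ (succ (succ zero))))) (succ (succ (succ (succ (succ zero)))))). Eq Nat (succ (succ (succ (succ zero)))) (succ (succ (succ (succ zero))))). Vec (Eq Nat (succ (succ (succ (succ (succ (succ (succ zero))))))) (succ (succ (succ (succ (succ (succ (succ zero)))))))) (succ zero)
observation: the first redex contracted is a beta-redex; the normal form is reached in 10 normal-order steps.


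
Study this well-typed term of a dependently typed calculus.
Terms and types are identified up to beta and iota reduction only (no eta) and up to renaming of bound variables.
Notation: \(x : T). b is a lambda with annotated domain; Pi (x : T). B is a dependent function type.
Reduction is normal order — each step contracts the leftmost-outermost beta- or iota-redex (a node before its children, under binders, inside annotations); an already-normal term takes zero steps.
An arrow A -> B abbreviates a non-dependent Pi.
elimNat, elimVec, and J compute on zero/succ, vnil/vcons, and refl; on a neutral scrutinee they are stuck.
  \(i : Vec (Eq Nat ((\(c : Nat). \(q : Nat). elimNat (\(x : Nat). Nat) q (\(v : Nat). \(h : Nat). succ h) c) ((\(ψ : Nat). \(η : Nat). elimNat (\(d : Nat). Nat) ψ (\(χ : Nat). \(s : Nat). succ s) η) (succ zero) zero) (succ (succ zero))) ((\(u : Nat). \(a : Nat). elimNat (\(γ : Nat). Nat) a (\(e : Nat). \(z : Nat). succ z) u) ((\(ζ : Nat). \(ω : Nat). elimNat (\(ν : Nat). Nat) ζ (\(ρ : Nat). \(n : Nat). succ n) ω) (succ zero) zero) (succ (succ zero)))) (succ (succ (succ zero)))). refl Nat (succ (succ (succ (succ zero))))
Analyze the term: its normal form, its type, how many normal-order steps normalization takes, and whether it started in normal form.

resulting normal form:
  \(i : Vec (Eq Nat (succ (succ (succ zero))) (succ (succ (succ zero)))) (succ (succ (succ zero)))). refl Nat (succ (succ (succ (succ zero))))
inferred type:
  Vec (Eq Nat (succ (succ (succ zero))) (succ (succ (succ zero)))) (succ (succ (succ zero))) -> Eq Nat (succ (succ (succ (succ zero)))) (succ (succ (succ (succ zero))))
steps to reach normal form (normal order): 18
already normal: no
first redex: a beta-redex


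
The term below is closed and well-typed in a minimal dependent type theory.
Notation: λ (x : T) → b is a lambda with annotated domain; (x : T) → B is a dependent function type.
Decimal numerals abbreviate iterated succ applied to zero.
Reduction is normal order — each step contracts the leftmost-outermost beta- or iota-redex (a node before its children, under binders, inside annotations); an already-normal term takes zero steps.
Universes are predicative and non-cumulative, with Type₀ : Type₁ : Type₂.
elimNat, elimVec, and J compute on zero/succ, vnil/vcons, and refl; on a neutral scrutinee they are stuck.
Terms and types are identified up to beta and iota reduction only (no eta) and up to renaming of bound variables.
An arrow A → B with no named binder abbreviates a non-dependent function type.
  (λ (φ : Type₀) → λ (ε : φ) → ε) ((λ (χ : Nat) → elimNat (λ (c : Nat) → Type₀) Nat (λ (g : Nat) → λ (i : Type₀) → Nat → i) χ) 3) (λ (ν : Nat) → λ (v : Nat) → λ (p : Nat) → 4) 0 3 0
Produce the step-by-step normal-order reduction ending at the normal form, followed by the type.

normal-order reduction sequence:
  (λ (φ : Type₀) → λ (ε : φ) → ε) ((λ (χ : Nat) → elimNat (λ (c : Nat) → Type₀) Nat (λ (g : Nat) → λ (i : Type₀) → Nat → i) χ) 3) (λ (ν : Nat) → λ (v : Nat) → λ (p : Nat) → 4) 0 3 0
  ~> (λ (φ : (λ (ε : Nat) → elimNat (λ (χ : Nat) → Type₀) Nat (λ (c : Nat) → λ (g : Type₀) → Nat → g) ε) 3) → φ) (λ (i : Nat) → λ (ν : Nat) → λ (v : Nat) → 4) 0 3 0
  ~> (λ (φ : Nat) → λ (ε : Nat) → λ (χ : Nat) → 4) 0 3 0
  ~> (λ (φ : Nat) → λ (ε : Nat) → 4) 3 0
  ~> (λ (φ : Nat) → 4) 0
  ~> 4
type:
  Nat


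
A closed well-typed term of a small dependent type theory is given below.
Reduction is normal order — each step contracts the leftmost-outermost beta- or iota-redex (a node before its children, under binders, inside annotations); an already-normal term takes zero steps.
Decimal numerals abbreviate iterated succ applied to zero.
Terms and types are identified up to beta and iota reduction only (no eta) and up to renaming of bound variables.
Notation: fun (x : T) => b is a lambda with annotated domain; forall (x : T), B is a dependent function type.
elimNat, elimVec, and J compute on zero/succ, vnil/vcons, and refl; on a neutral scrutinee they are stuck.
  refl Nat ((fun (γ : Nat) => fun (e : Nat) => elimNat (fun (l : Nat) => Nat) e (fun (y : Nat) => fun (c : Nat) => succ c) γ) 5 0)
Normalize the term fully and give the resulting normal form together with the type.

normal form:
  refl Nat 5
the term's type:
  Eq Nat 5 5


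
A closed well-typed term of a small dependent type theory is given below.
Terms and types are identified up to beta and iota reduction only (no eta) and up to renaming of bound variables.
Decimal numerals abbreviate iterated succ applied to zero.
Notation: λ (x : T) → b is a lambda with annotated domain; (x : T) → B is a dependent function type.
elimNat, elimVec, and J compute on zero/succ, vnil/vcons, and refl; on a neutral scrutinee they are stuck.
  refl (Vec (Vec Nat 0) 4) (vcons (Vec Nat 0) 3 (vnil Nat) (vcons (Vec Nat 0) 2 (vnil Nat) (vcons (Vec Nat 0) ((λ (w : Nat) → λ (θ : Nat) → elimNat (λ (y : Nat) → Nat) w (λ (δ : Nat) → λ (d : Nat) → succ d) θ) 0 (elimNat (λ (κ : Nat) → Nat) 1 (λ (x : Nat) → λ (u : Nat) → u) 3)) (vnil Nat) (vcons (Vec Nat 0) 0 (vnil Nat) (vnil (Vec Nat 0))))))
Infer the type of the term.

the term's type:
  Eq (Vec (Vec Nat 0) 4) (vcons (Vec Nat 0) 3 (vnil Nat) (vcons (Vec Nat 0) 2 (vnil Nat) (vcons (Vec Nat 0) 1 (vnil Nat) (vcons (Vec Nat 0) 0 (vnil Nat) (vnil (Vec Nat 0)))))) (vcons (Vec Nat 0) 3 (vnil Nat) (vcons (Vec Nat 0) 2 (vnil Nat) (vcons (Vec Nat 0) 1 (vnil Nat) (vcons (Vec Nat 0) 0 (vnil Nat) (vnil (Vec Nat 0))))))


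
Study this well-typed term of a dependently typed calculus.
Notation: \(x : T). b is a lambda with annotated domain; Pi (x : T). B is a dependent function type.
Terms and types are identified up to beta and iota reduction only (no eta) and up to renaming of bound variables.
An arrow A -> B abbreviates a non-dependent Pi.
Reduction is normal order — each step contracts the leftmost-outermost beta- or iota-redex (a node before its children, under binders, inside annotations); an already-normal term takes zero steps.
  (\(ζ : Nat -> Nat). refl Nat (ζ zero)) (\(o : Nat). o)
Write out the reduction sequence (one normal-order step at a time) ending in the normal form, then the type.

reduction (normal order):
  (\(ζ : Nat -> Nat). refl Nat (ζ zero)) (\(o : Nat). o)
  ~> refl Nat ((\(ζ : Nat). ζ) zero)
  ~> refl Nat zero
inferred type:
  Eq Nat zero zero


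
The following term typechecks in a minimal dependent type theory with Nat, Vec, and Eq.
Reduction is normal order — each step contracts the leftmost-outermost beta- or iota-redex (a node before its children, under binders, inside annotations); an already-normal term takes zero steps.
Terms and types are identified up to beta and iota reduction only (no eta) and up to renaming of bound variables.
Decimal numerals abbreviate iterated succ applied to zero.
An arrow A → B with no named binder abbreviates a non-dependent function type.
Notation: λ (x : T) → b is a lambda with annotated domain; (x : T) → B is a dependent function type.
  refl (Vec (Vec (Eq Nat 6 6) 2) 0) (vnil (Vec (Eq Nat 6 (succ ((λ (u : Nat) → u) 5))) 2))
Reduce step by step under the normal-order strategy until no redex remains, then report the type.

reduction (normal order):
  refl (Vec (Vec (Eq Nat 6 6) 2) 0) (vnil (Vec (Eq Nat 6 (succ ((λ (u : Nat) → u) 5))) 2))
  ~> refl (Vec (Vec (Eq Nat 6 6) 2) 0) (vnil (Vec (Eq Nat 6 6) 2))
inferred type:
  Eq (Vec (Vec (Eq Nat 6 6) 2) 0) (vnil (Vec (Eq Nat 6 6) 2)) (vnil (Vec (Eq Nat 6 6) 2))


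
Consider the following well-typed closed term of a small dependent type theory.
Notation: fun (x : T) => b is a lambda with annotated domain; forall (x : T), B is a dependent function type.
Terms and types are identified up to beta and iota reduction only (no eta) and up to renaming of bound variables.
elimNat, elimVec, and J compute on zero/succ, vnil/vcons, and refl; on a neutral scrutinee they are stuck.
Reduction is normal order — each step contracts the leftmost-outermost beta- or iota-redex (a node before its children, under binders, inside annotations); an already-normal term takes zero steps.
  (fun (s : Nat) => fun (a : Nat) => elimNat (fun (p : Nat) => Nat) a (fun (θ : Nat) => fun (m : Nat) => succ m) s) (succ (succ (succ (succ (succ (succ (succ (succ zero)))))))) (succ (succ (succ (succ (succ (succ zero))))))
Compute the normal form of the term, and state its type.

resulting normal form:
  succ (succ (succ (succ (succ (succ (succ (succ (succ (succ (succ (succ (succ (succ zero)))))))))))))
the term's type:
  Nat


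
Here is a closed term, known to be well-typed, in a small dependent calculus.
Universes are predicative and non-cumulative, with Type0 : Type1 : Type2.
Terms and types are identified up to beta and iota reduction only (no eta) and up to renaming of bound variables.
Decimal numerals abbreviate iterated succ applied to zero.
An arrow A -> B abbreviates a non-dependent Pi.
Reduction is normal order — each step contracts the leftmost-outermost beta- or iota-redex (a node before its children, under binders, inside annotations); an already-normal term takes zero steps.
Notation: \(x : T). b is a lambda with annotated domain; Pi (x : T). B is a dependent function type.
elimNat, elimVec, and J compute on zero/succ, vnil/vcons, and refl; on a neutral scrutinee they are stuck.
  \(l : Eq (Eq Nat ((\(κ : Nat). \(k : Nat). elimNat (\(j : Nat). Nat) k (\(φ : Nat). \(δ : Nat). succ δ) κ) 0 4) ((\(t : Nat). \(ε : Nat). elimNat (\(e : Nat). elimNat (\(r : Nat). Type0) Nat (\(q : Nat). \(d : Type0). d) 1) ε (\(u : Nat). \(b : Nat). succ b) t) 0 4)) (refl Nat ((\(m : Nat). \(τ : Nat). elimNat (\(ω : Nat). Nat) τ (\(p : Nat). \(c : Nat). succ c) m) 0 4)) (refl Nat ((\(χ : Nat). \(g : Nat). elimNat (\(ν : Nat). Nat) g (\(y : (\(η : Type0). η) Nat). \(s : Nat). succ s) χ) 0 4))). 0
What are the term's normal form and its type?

normal form:
  \(l : Eq (Eq Nat 4 4) (refl Nat 4) (refl Nat 4)). 0
the term's type:
  Eq (Eq Nat 4 4) (refl Nat 4) (refl Nat 4) -> Nat
observation: normalization takes exactly 12 steps under the normal-order strategy.
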